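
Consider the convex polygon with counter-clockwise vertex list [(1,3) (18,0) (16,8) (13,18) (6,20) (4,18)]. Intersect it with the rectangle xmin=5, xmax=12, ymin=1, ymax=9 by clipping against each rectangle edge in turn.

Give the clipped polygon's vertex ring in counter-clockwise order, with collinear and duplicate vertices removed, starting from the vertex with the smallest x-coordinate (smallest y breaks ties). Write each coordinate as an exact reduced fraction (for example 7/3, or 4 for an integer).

1. After x ≥ 5: [(5,39/17) (18,0) (16,8) (13,18) (6,20) (5,19)]
2. After x ≤ 12: [(5,39/17) (12,18/17) (12,128/7) (6,20) (5,19)]
3. After y ≥ 1: [(5,39/17) (12,18/17) (12,128/7) (6,20) (5,19)]
4. After y ≤ 9: [(5,9) (5,39/17) (12,18/17) (12,9)]
5. Canonical ring: [(5,39/17) (12,18/17) (12,9) (5,9)]

Clipped polygon: [(5,39/17) (12,18/17) (12,9) (5,9)]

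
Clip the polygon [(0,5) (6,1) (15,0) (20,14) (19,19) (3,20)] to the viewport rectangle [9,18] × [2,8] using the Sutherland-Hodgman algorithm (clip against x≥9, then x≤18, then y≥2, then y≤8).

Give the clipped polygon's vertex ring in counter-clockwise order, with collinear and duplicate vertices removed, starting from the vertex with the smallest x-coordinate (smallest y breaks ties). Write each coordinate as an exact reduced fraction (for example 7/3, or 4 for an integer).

Clipped polygon: [(9,2) (110/7,2) (125/7,8) (9,8)]

1. After x ≥ 9: [(9,2/3) (15,0) (20,14) (19,19) (9,157/8)]
2. After x ≤ 18: [(9,2/3) (15,0) (18,42/5) (18,305/16) (9,157/8)]
3. After y ≥ 2: [(9,2) (110/7,2) (18,42/5) (18,305/16) (9,157/8)]
4. After y ≤ 8: [(9,8) (9,2) (110/7,2) (125/7,8)]
5. Canonical ring: [(9,2) (110/7,2) (125/7,8) (9,8)]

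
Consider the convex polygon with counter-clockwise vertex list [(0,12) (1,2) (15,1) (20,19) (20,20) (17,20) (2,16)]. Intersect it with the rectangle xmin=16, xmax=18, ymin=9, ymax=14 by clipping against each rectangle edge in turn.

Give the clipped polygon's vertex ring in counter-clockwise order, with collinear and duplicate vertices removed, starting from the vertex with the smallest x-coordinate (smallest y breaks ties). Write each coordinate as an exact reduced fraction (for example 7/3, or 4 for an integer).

Clipped polygon: [(16,9) (155/9,9) (18,59/5) (18,14) (16,14)]

1. After x ≥ 16: [(16,23/5) (20,19) (20,20) (17,20) (16,296/15)]
2. After x ≤ 18: [(16,23/5) (18,59/5) (18,20) (17,20) (16,296/15)]
3. After y ≥ 9: [(16,9) (155/9,9) (18,59/5) (18,20) (17,20) (16,296/15)]
4. After y ≤ 14: [(16,14) (16,9) (155/9,9) (18,59/5) (18,14)]
5. Canonical ring: [(16,9) (155/9,9) (18,59/5) (18,14) (16,14)]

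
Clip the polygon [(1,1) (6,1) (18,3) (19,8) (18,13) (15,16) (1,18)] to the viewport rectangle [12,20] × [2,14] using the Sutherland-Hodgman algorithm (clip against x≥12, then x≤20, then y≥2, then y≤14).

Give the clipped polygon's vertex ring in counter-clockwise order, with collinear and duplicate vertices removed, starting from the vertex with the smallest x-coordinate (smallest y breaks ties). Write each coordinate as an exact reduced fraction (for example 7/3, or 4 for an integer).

1. After x ≥ 12: [(12,2) (18,3) (19,8) (18,13) (15,16) (12,115/7)]
2. After x ≤ 20: [(12,2) (18,3) (19,8) (18,13) (15,16) (12,115/7)]
3. After y ≥ 2: [(12,2) (18,3) (19,8) (18,13) (15,16) (12,115/7)]
4. After y ≤ 14: [(12,14) (12,2) (18,3) (19,8) (18,13) (17,14)]
5. Canonical ring: [(12,2) (18,3) (19,8) (18,13) (17,14) (12,14)]

Clipped polygon: [(12,2) (18,3) (19,8) (18,13) (17,14) (12,14)]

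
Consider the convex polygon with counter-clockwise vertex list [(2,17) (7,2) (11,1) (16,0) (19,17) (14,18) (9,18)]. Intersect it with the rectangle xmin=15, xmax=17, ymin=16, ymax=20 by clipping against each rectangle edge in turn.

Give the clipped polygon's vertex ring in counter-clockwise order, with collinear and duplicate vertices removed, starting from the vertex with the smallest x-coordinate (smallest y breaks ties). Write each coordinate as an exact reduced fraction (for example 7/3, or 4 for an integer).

Clipped polygon: [(15,16) (17,16) (17,87/5) (15,89/5)]

1. After x ≥ 15: [(15,1/5) (16,0) (19,17) (15,89/5)]
2. After x ≤ 17: [(15,1/5) (16,0) (17,17/3) (17,87/5) (15,89/5)]
3. After y ≥ 16: [(15,16) (17,16) (17,87/5) (15,89/5)]
4. After y ≤ 20: [(15,16) (17,16) (17,87/5) (15,89/5)]
5. Canonical ring: [(15,16) (17,16) (17,87/5) (15,89/5)]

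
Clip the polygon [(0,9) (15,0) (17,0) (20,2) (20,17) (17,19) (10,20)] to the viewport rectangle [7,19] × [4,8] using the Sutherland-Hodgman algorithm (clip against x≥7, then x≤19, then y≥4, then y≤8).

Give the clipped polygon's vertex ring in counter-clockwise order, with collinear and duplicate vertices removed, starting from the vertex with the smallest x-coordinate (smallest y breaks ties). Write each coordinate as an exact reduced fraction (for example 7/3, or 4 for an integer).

1. After x ≥ 7: [(7,167/10) (7,24/5) (15,0) (17,0) (20,2) (20,17) (17,19) (10,20)]
2. After x ≤ 19: [(7,167/10) (7,24/5) (15,0) (17,0) (19,4/3) (19,53/3) (17,19) (10,20)]
3. After y ≥ 4: [(7,167/10) (7,24/5) (25/3,4) (19,4) (19,53/3) (17,19) (10,20)]
4. After y ≤ 8: [(7,8) (7,24/5) (25/3,4) (19,4) (19,8)]
5. Canonical ring: [(7,24/5) (25/3,4) (19,4) (19,8) (7,8)]

Clipped polygon: [(7,24/5) (25/3,4) (19,4) (19,8) (7,8)]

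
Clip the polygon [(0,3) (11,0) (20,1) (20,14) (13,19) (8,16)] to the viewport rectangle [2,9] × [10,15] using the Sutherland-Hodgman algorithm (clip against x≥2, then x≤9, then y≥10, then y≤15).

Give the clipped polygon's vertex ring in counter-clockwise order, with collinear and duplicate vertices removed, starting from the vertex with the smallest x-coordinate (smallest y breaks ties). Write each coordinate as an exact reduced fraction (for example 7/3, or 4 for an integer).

Clipped polygon: [(56/13,10) (9,10) (9,15) (96/13,15)]

1. After x ≥ 2: [(2,25/4) (2,27/11) (11,0) (20,1) (20,14) (13,19) (8,16)]
2. After x ≤ 9: [(2,25/4) (2,27/11) (9,6/11) (9,83/5) (8,16)]
3. After y ≥ 10: [(56/13,10) (9,10) (9,83/5) (8,16)]
4. After y ≤ 15: [(96/13,15) (56/13,10) (9,10) (9,15)]
5. Canonical ring: [(56/13,10) (9,10) (9,15) (96/13,15)]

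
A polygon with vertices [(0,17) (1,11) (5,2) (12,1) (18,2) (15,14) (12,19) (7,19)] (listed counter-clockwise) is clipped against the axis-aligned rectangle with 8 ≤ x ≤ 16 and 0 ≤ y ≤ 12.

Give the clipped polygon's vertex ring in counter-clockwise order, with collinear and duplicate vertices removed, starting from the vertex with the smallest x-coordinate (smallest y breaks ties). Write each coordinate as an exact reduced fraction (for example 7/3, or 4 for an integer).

Clipped polygon: [(8,11/7) (12,1) (16,5/3) (16,10) (31/2,12) (8,12)]

1. After x ≥ 8: [(8,11/7) (12,1) (18,2) (15,14) (12,19) (8,19)]
2. After x ≤ 16: [(8,11/7) (12,1) (16,5/3) (16,10) (15,14) (12,19) (8,19)]
3. After y ≥ 0: [(8,11/7) (12,1) (16,5/3) (16,10) (15,14) (12,19) (8,19)]
4. After y ≤ 12: [(8,12) (8,11/7) (12,1) (16,5/3) (16,10) (31/2,12)]
5. Canonical ring: [(8,11/7) (12,1) (16,5/3) (16,10) (31/2,12) (8,12)]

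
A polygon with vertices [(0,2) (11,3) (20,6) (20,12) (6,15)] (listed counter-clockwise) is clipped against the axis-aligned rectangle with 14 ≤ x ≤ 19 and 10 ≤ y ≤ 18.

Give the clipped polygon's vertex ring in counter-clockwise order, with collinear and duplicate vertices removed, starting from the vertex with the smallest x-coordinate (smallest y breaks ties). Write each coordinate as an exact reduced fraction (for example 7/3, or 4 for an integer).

1. After x ≥ 14: [(14,4) (20,6) (20,12) (14,93/7)]
2. After x ≤ 19: [(14,4) (19,17/3) (19,171/14) (14,93/7)]
3. After y ≥ 10: [(14,10) (19,10) (19,171/14) (14,93/7)]
4. After y ≤ 18: [(14,10) (19,10) (19,171/14) (14,93/7)]
5. Canonical ring: [(14,10) (19,10) (19,171/14) (14,93/7)]

Clipped polygon: [(14,10) (19,10) (19,171/14) (14,93/7)]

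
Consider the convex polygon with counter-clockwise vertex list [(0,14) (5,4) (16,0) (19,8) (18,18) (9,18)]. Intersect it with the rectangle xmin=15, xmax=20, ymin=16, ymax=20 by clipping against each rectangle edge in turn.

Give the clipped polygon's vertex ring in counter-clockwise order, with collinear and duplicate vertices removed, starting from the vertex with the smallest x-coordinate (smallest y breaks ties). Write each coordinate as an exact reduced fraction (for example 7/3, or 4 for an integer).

1. After x ≥ 15: [(15,4/11) (16,0) (19,8) (18,18) (15,18)]
2. After x ≤ 20: [(15,4/11) (16,0) (19,8) (18,18) (15,18)]
3. After y ≥ 16: [(15,16) (91/5,16) (18,18) (15,18)]
4. After y ≤ 20: [(15,16) (91/5,16) (18,18) (15,18)]
5. Canonical ring: [(15,16) (91/5,16) (18,18) (15,18)]

Clipped polygon: [(15,16) (91/5,16) (18,18) (15,18)]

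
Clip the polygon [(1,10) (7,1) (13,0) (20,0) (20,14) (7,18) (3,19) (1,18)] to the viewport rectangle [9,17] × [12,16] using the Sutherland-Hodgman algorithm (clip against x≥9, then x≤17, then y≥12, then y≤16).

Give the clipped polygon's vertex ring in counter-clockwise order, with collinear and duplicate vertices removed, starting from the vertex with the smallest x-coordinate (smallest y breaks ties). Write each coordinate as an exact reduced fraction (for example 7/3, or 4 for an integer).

1. After x ≥ 9: [(9,2/3) (13,0) (20,0) (20,14) (9,226/13)]
2. After x ≤ 17: [(9,2/3) (13,0) (17,0) (17,194/13) (9,226/13)]
3. After y ≥ 12: [(9,12) (17,12) (17,194/13) (9,226/13)]
4. After y ≤ 16: [(9,16) (9,12) (17,12) (17,194/13) (27/2,16)]
5. Canonical ring: [(9,12) (17,12) (17,194/13) (27/2,16) (9,16)]

Clipped polygon: [(9,12) (17,12) (17,194/13) (27/2,16) (9,16)]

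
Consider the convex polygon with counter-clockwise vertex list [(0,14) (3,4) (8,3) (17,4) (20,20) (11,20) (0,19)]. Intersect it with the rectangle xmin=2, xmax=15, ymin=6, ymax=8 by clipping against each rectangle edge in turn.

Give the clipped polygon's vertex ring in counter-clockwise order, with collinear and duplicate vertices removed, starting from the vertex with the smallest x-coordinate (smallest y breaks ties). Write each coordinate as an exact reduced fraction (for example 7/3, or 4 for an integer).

1. After x ≥ 2: [(2,22/3) (3,4) (8,3) (17,4) (20,20) (11,20) (2,211/11)]
2. After x ≤ 15: [(2,22/3) (3,4) (8,3) (15,34/9) (15,20) (11,20) (2,211/11)]
3. After y ≥ 6: [(2,22/3) (12/5,6) (15,6) (15,20) (11,20) (2,211/11)]
4. After y ≤ 8: [(2,8) (2,22/3) (12/5,6) (15,6) (15,8)]
5. Canonical ring: [(2,22/3) (12/5,6) (15,6) (15,8) (2,8)]

Clipped polygon: [(2,22/3) (12/5,6) (15,6) (15,8) (2,8)]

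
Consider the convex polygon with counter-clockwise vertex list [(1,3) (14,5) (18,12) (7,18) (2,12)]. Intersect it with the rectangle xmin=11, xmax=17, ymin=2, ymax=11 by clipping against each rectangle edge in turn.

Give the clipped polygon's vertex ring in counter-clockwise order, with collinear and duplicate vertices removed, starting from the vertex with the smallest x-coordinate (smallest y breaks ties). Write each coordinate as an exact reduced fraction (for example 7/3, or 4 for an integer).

1. After x ≥ 11: [(11,59/13) (14,5) (18,12) (11,174/11)]
2. After x ≤ 17: [(11,59/13) (14,5) (17,41/4) (17,138/11) (11,174/11)]
3. After y ≥ 2: [(11,59/13) (14,5) (17,41/4) (17,138/11) (11,174/11)]
4. After y ≤ 11: [(11,11) (11,59/13) (14,5) (17,41/4) (17,11)]
5. Canonical ring: [(11,59/13) (14,5) (17,41/4) (17,11) (11,11)]

Clipped polygon: [(11,59/13) (14,5) (17,41/4) (17,11) (11,11)]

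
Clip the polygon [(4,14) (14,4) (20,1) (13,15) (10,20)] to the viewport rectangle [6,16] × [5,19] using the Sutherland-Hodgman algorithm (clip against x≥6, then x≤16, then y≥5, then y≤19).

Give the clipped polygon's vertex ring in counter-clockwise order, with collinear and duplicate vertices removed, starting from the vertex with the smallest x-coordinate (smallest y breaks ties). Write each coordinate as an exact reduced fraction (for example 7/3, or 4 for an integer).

1. After x ≥ 6: [(6,16) (6,12) (14,4) (20,1) (13,15) (10,20)]
2. After x ≤ 16: [(6,16) (6,12) (14,4) (16,3) (16,9) (13,15) (10,20)]
3. After y ≥ 5: [(6,16) (6,12) (13,5) (16,5) (16,9) (13,15) (10,20)]
4. After y ≤ 19: [(9,19) (6,16) (6,12) (13,5) (16,5) (16,9) (13,15) (53/5,19)]
5. Canonical ring: [(6,12) (13,5) (16,5) (16,9) (13,15) (53/5,19) (9,19) (6,16)]

Clipped polygon: [(6,12) (13,5) (16,5) (16,9) (13,15) (53/5,19) (9,19) (6,16)]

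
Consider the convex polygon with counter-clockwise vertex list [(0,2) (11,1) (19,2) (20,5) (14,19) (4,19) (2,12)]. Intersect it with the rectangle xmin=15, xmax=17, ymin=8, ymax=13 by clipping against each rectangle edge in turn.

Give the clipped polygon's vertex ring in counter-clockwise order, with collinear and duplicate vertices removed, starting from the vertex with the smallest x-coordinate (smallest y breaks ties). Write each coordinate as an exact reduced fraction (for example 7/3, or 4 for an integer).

1. After x ≥ 15: [(15,3/2) (19,2) (20,5) (15,50/3)]
2. After x ≤ 17: [(15,3/2) (17,7/4) (17,12) (15,50/3)]
3. After y ≥ 8: [(15,8) (17,8) (17,12) (15,50/3)]
4. After y ≤ 13: [(15,13) (15,8) (17,8) (17,12) (116/7,13)]
5. Canonical ring: [(15,8) (17,8) (17,12) (116/7,13) (15,13)]

Clipped polygon: [(15,8) (17,8) (17,12) (116/7,13) (15,13)]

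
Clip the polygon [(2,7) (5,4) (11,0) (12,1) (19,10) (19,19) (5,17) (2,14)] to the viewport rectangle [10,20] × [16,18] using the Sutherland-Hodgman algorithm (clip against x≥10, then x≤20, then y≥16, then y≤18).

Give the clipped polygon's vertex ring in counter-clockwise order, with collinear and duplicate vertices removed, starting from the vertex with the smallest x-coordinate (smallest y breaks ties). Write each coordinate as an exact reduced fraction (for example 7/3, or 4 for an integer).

Clipped polygon: [(10,16) (19,16) (19,18) (12,18) (10,124/7)]

1. After x ≥ 10: [(10,2/3) (11,0) (12,1) (19,10) (19,19) (10,124/7)]
2. After x ≤ 20: [(10,2/3) (11,0) (12,1) (19,10) (19,19) (10,124/7)]
3. After y ≥ 16: [(10,16) (19,16) (19,19) (10,124/7)]
4. After y ≤ 18: [(10,16) (19,16) (19,18) (12,18) (10,124/7)]
5. Canonical ring: [(10,16) (19,16) (19,18) (12,18) (10,124/7)]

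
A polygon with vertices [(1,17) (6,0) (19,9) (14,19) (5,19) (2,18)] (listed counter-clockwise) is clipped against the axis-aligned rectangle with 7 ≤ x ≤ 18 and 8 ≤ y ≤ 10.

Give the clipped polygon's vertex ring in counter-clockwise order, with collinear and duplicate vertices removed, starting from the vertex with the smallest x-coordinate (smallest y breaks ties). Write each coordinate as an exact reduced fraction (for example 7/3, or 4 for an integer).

Clipped polygon: [(7,8) (158/9,8) (18,108/13) (18,10) (7,10)]

1. After x ≥ 7: [(7,9/13) (19,9) (14,19) (7,19)]
2. After x ≤ 18: [(7,9/13) (18,108/13) (18,11) (14,19) (7,19)]
3. After y ≥ 8: [(7,8) (158/9,8) (18,108/13) (18,11) (14,19) (7,19)]
4. After y ≤ 10: [(7,10) (7,8) (158/9,8) (18,108/13) (18,10)]
5. Canonical ring: [(7,8) (158/9,8) (18,108/13) (18,10) (7,10)]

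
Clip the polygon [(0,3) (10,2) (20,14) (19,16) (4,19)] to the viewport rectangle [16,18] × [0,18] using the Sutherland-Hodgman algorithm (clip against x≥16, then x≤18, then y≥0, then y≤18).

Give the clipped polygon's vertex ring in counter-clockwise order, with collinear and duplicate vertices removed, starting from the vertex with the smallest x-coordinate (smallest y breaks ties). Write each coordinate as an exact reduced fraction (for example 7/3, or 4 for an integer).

1. After x ≥ 16: [(16,46/5) (20,14) (19,16) (16,83/5)]
2. After x ≤ 18: [(16,46/5) (18,58/5) (18,81/5) (16,83/5)]
3. After y ≥ 0: [(16,46/5) (18,58/5) (18,81/5) (16,83/5)]
4. After y ≤ 18: [(16,46/5) (18,58/5) (18,81/5) (16,83/5)]
5. Canonical ring: [(16,46/5) (18,58/5) (18,81/5) (16,83/5)]

Clipped polygon: [(16,46/5) (18,58/5) (18,81/5) (16,83/5)]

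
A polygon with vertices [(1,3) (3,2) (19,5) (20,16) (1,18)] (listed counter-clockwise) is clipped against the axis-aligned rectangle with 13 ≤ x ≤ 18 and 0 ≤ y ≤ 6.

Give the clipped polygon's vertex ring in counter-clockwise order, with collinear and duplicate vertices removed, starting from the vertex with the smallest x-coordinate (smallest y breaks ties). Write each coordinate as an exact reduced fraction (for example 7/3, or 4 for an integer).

Clipped polygon: [(13,31/8) (18,77/16) (18,6) (13,6)]

1. After x ≥ 13: [(13,31/8) (19,5) (20,16) (13,318/19)]
2. After x ≤ 18: [(13,31/8) (18,77/16) (18,308/19) (13,318/19)]
3. After y ≥ 0: [(13,31/8) (18,77/16) (18,308/19) (13,318/19)]
4. After y ≤ 6: [(13,6) (13,31/8) (18,77/16) (18,6)]
5. Canonical ring: [(13,31/8) (18,77/16) (18,6) (13,6)]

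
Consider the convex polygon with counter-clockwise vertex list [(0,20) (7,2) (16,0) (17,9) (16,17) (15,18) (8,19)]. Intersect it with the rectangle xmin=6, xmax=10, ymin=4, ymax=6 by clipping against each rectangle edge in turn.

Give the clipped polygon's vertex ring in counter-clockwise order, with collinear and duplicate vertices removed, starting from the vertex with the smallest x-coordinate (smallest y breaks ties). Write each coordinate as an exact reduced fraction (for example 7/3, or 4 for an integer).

1. After x ≥ 6: [(6,77/4) (6,32/7) (7,2) (16,0) (17,9) (16,17) (15,18) (8,19)]
2. After x ≤ 10: [(6,77/4) (6,32/7) (7,2) (10,4/3) (10,131/7) (8,19)]
3. After y ≥ 4: [(6,77/4) (6,32/7) (56/9,4) (10,4) (10,131/7) (8,19)]
4. After y ≤ 6: [(6,6) (6,32/7) (56/9,4) (10,4) (10,6)]
5. Canonical ring: [(6,32/7) (56/9,4) (10,4) (10,6) (6,6)]

Clipped polygon: [(6,32/7) (56/9,4) (10,4) (10,6) (6,6)]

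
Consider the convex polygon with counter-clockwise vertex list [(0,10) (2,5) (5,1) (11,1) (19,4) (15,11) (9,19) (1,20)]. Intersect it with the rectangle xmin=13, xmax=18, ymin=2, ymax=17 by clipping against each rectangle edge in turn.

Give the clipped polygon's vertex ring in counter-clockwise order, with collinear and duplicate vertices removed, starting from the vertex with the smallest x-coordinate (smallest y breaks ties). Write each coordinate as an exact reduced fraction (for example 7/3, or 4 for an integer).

Clipped polygon: [(13,2) (41/3,2) (18,29/8) (18,23/4) (15,11) (13,41/3)]

1. After x ≥ 13: [(13,7/4) (19,4) (15,11) (13,41/3)]
2. After x ≤ 18: [(13,7/4) (18,29/8) (18,23/4) (15,11) (13,41/3)]
3. After y ≥ 2: [(13,2) (41/3,2) (18,29/8) (18,23/4) (15,11) (13,41/3)]
4. After y ≤ 17: [(13,2) (41/3,2) (18,29/8) (18,23/4) (15,11) (13,41/3)]
5. Canonical ring: [(13,2) (41/3,2) (18,29/8) (18,23/4) (15,11) (13,41/3)]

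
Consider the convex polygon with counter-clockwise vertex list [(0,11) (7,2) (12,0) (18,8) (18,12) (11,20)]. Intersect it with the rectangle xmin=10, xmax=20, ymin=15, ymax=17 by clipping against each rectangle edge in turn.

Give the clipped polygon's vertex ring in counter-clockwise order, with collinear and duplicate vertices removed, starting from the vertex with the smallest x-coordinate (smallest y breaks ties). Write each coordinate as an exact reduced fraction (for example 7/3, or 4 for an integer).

1. After x ≥ 10: [(10,211/11) (10,4/5) (12,0) (18,8) (18,12) (11,20)]
2. After x ≤ 20: [(10,211/11) (10,4/5) (12,0) (18,8) (18,12) (11,20)]
3. After y ≥ 15: [(10,211/11) (10,15) (123/8,15) (11,20)]
4. After y ≤ 17: [(10,17) (10,15) (123/8,15) (109/8,17)]
5. Canonical ring: [(10,15) (123/8,15) (109/8,17) (10,17)]

Clipped polygon: [(10,15) (123/8,15) (109/8,17) (10,17)]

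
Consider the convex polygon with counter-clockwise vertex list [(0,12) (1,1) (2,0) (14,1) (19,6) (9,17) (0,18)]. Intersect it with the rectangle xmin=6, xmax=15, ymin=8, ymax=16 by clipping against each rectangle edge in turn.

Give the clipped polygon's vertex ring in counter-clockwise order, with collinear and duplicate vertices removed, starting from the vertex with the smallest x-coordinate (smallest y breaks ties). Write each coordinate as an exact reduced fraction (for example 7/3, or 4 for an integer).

1. After x ≥ 6: [(6,1/3) (14,1) (19,6) (9,17) (6,52/3)]
2. After x ≤ 15: [(6,1/3) (14,1) (15,2) (15,52/5) (9,17) (6,52/3)]
3. After y ≥ 8: [(6,8) (15,8) (15,52/5) (9,17) (6,52/3)]
4. After y ≤ 16: [(6,16) (6,8) (15,8) (15,52/5) (109/11,16)]
5. Canonical ring: [(6,8) (15,8) (15,52/5) (109/11,16) (6,16)]

Clipped polygon: [(6,8) (15,8) (15,52/5) (109/11,16) (6,16)]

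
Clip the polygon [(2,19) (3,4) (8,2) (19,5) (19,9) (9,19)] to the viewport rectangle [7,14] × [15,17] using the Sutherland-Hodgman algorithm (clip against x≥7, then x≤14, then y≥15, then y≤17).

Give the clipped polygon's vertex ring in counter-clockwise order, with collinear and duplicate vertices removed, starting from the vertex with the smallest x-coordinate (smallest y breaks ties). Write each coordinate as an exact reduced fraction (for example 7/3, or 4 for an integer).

Clipped polygon: [(7,15) (13,15) (11,17) (7,17)]

1. After x ≥ 7: [(7,19) (7,12/5) (8,2) (19,5) (19,9) (9,19)]
2. After x ≤ 14: [(7,19) (7,12/5) (8,2) (14,40/11) (14,14) (9,19)]
3. After y ≥ 15: [(7,19) (7,15) (13,15) (9,19)]
4. After y ≤ 17: [(7,17) (7,15) (13,15) (11,17)]
5. Canonical ring: [(7,15) (13,15) (11,17) (7,17)]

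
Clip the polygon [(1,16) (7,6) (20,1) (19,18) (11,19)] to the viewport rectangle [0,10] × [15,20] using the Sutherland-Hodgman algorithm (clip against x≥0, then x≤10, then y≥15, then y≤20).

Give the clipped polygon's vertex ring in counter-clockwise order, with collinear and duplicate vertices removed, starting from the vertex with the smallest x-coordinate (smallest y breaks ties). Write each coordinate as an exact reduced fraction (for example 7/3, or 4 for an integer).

Clipped polygon: [(1,16) (8/5,15) (10,15) (10,187/10)]

1. After x ≥ 0: [(1,16) (7,6) (20,1) (19,18) (11,19)]
2. After x ≤ 10: [(10,187/10) (1,16) (7,6) (10,63/13)]
3. After y ≥ 15: [(10,15) (10,187/10) (1,16) (8/5,15)]
4. After y ≤ 20: [(10,15) (10,187/10) (1,16) (8/5,15)]
5. Canonical ring: [(1,16) (8/5,15) (10,15) (10,187/10)]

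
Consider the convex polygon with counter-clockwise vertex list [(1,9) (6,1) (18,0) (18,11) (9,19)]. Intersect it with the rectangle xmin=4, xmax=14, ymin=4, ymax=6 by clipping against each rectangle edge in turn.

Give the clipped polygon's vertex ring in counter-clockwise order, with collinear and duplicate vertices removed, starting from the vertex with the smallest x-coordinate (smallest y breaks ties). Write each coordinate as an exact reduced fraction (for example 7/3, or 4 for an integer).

1. After x ≥ 4: [(4,51/4) (4,21/5) (6,1) (18,0) (18,11) (9,19)]
2. After x ≤ 14: [(4,51/4) (4,21/5) (6,1) (14,1/3) (14,131/9) (9,19)]
3. After y ≥ 4: [(4,51/4) (4,21/5) (33/8,4) (14,4) (14,131/9) (9,19)]
4. After y ≤ 6: [(4,6) (4,21/5) (33/8,4) (14,4) (14,6)]
5. Canonical ring: [(4,21/5) (33/8,4) (14,4) (14,6) (4,6)]

Clipped polygon: [(4,21/5) (33/8,4) (14,4) (14,6) (4,6)]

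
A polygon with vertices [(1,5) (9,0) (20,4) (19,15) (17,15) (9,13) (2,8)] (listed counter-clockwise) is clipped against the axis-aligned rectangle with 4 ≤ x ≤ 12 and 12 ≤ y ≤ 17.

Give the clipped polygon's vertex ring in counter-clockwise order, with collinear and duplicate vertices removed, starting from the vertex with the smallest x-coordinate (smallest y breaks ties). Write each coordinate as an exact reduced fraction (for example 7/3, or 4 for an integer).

Clipped polygon: [(38/5,12) (12,12) (12,55/4) (9,13)]

1. After x ≥ 4: [(4,25/8) (9,0) (20,4) (19,15) (17,15) (9,13) (4,66/7)]
2. After x ≤ 12: [(4,25/8) (9,0) (12,12/11) (12,55/4) (9,13) (4,66/7)]
3. After y ≥ 12: [(12,12) (12,55/4) (9,13) (38/5,12)]
4. After y ≤ 17: [(12,12) (12,55/4) (9,13) (38/5,12)]
5. Canonical ring: [(38/5,12) (12,12) (12,55/4) (9,13)]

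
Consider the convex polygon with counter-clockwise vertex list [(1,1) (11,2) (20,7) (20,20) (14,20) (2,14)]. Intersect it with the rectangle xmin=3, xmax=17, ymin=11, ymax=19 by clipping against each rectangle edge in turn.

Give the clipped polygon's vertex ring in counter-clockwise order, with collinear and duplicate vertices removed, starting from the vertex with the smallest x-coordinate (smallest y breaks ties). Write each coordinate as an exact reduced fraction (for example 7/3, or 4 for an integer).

Clipped polygon: [(3,11) (17,11) (17,19) (12,19) (3,29/2)]

1. After x ≥ 3: [(3,6/5) (11,2) (20,7) (20,20) (14,20) (3,29/2)]
2. After x ≤ 17: [(3,6/5) (11,2) (17,16/3) (17,20) (14,20) (3,29/2)]
3. After y ≥ 11: [(3,11) (17,11) (17,20) (14,20) (3,29/2)]
4. After y ≤ 19: [(3,11) (17,11) (17,19) (12,19) (3,29/2)]
5. Canonical ring: [(3,11) (17,11) (17,19) (12,19) (3,29/2)]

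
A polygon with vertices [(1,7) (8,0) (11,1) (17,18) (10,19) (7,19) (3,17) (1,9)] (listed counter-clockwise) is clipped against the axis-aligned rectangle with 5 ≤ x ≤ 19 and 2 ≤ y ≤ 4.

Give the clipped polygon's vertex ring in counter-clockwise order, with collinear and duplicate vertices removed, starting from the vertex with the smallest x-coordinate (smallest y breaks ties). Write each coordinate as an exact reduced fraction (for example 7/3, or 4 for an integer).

Clipped polygon: [(5,3) (6,2) (193/17,2) (205/17,4) (5,4)]

1. After x ≥ 5: [(5,3) (8,0) (11,1) (17,18) (10,19) (7,19) (5,18)]
2. After x ≤ 19: [(5,3) (8,0) (11,1) (17,18) (10,19) (7,19) (5,18)]
3. After y ≥ 2: [(5,3) (6,2) (193/17,2) (17,18) (10,19) (7,19) (5,18)]
4. After y ≤ 4: [(5,4) (5,3) (6,2) (193/17,2) (205/17,4)]
5. Canonical ring: [(5,3) (6,2) (193/17,2) (205/17,4) (5,4)]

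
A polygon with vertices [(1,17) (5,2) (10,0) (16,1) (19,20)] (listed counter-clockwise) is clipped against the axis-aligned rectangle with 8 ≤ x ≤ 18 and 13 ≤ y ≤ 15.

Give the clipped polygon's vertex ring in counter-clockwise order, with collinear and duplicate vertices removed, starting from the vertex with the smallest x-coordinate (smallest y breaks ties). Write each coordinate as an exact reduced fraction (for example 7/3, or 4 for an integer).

Clipped polygon: [(8,13) (340/19,13) (18,41/3) (18,15) (8,15)]

1. After x ≥ 8: [(8,109/6) (8,4/5) (10,0) (16,1) (19,20)]
2. After x ≤ 18: [(18,119/6) (8,109/6) (8,4/5) (10,0) (16,1) (18,41/3)]
3. After y ≥ 13: [(18,119/6) (8,109/6) (8,13) (340/19,13) (18,41/3)]
4. After y ≤ 15: [(18,15) (8,15) (8,13) (340/19,13) (18,41/3)]
5. Canonical ring: [(8,13) (340/19,13) (18,41/3) (18,15) (8,15)]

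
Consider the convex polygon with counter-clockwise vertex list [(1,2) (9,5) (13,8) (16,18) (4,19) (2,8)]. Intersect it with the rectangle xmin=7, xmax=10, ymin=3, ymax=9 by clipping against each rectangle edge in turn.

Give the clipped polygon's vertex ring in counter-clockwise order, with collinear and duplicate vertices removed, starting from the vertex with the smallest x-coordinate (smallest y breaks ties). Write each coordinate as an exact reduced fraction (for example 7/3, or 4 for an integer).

1. After x ≥ 7: [(7,17/4) (9,5) (13,8) (16,18) (7,75/4)]
2. After x ≤ 10: [(7,17/4) (9,5) (10,23/4) (10,37/2) (7,75/4)]
3. After y ≥ 3: [(7,17/4) (9,5) (10,23/4) (10,37/2) (7,75/4)]
4. After y ≤ 9: [(7,9) (7,17/4) (9,5) (10,23/4) (10,9)]
5. Canonical ring: [(7,17/4) (9,5) (10,23/4) (10,9) (7,9)]

Clipped polygon: [(7,17/4) (9,5) (10,23/4) (10,9) (7,9)]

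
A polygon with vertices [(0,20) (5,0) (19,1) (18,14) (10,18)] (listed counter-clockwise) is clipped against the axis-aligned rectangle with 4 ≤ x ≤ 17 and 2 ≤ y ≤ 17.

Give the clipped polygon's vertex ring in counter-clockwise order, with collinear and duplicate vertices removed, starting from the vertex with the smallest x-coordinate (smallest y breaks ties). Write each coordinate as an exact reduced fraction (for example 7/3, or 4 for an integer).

1. After x ≥ 4: [(4,96/5) (4,4) (5,0) (19,1) (18,14) (10,18)]
2. After x ≤ 17: [(4,96/5) (4,4) (5,0) (17,6/7) (17,29/2) (10,18)]
3. After y ≥ 2: [(4,96/5) (4,4) (9/2,2) (17,2) (17,29/2) (10,18)]
4. After y ≤ 17: [(4,17) (4,4) (9/2,2) (17,2) (17,29/2) (12,17)]
5. Canonical ring: [(4,4) (9/2,2) (17,2) (17,29/2) (12,17) (4,17)]

Clipped polygon: [(4,4) (9/2,2) (17,2) (17,29/2) (12,17) (4,17)]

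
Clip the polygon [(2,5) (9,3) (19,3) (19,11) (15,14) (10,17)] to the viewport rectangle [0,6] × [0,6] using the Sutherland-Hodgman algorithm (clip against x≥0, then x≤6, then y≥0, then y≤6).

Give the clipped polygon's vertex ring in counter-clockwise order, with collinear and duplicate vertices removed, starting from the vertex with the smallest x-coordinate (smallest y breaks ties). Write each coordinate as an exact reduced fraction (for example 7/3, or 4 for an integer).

1. After x ≥ 0: [(2,5) (9,3) (19,3) (19,11) (15,14) (10,17)]
2. After x ≤ 6: [(6,11) (2,5) (6,27/7)]
3. After y ≥ 0: [(6,11) (2,5) (6,27/7)]
4. After y ≤ 6: [(6,6) (8/3,6) (2,5) (6,27/7)]
5. Canonical ring: [(2,5) (6,27/7) (6,6) (8/3,6)]

Clipped polygon: [(2,5) (6,27/7) (6,6) (8/3,6)]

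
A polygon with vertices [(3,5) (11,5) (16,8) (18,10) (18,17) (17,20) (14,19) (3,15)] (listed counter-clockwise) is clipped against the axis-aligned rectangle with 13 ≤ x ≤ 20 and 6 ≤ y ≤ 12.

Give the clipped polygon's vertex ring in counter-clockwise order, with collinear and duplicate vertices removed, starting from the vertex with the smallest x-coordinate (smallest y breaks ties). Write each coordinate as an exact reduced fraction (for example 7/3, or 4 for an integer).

Clipped polygon: [(13,31/5) (16,8) (18,10) (18,12) (13,12)]

1. After x ≥ 13: [(13,31/5) (16,8) (18,10) (18,17) (17,20) (14,19) (13,205/11)]
2. After x ≤ 20: [(13,31/5) (16,8) (18,10) (18,17) (17,20) (14,19) (13,205/11)]
3. After y ≥ 6: [(13,31/5) (16,8) (18,10) (18,17) (17,20) (14,19) (13,205/11)]
4. After y ≤ 12: [(13,12) (13,31/5) (16,8) (18,10) (18,12)]
5. Canonical ring: [(13,31/5) (16,8) (18,10) (18,12) (13,12)]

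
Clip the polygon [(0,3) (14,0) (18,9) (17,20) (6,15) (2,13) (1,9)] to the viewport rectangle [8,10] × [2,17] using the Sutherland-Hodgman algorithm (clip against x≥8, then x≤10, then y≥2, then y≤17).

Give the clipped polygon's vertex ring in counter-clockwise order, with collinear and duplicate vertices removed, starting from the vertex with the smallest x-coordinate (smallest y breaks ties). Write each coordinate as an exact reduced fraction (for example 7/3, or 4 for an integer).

1. After x ≥ 8: [(8,9/7) (14,0) (18,9) (17,20) (8,175/11)]
2. After x ≤ 10: [(8,9/7) (10,6/7) (10,185/11) (8,175/11)]
3. After y ≥ 2: [(8,2) (10,2) (10,185/11) (8,175/11)]
4. After y ≤ 17: [(8,2) (10,2) (10,185/11) (8,175/11)]
5. Canonical ring: [(8,2) (10,2) (10,185/11) (8,175/11)]

Clipped polygon: [(8,2) (10,2) (10,185/11) (8,175/11)]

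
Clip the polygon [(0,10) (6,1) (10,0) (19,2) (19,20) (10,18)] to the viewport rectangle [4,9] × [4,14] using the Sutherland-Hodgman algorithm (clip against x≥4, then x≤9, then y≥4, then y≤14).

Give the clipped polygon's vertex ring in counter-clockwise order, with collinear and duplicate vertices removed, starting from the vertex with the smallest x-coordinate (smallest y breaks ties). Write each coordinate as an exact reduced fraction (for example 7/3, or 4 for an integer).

Clipped polygon: [(4,4) (9,4) (9,14) (5,14) (4,66/5)]

1. After x ≥ 4: [(4,66/5) (4,4) (6,1) (10,0) (19,2) (19,20) (10,18)]
2. After x ≤ 9: [(9,86/5) (4,66/5) (4,4) (6,1) (9,1/4)]
3. After y ≥ 4: [(9,4) (9,86/5) (4,66/5) (4,4) (4,4)]
4. After y ≤ 14: [(9,4) (9,14) (5,14) (4,66/5) (4,4) (4,4)]
5. Canonical ring: [(4,4) (9,4) (9,14) (5,14) (4,66/5)]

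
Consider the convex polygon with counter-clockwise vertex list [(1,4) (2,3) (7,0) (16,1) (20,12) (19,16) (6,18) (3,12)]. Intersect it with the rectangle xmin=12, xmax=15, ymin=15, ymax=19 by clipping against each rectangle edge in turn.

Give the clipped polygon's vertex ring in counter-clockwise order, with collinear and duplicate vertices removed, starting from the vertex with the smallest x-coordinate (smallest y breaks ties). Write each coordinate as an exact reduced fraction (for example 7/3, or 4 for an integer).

1. After x ≥ 12: [(12,5/9) (16,1) (20,12) (19,16) (12,222/13)]
2. After x ≤ 15: [(12,5/9) (15,8/9) (15,216/13) (12,222/13)]
3. After y ≥ 15: [(12,15) (15,15) (15,216/13) (12,222/13)]
4. After y ≤ 19: [(12,15) (15,15) (15,216/13) (12,222/13)]
5. Canonical ring: [(12,15) (15,15) (15,216/13) (12,222/13)]

Clipped polygon: [(12,15) (15,15) (15,216/13) (12,222/13)]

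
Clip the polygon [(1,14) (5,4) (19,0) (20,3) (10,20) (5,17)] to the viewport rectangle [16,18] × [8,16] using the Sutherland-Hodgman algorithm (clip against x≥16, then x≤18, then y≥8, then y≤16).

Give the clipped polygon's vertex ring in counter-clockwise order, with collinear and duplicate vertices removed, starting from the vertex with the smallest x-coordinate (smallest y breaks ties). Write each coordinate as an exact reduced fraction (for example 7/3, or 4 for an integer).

1. After x ≥ 16: [(16,6/7) (19,0) (20,3) (16,49/5)]
2. After x ≤ 18: [(16,6/7) (18,2/7) (18,32/5) (16,49/5)]
3. After y ≥ 8: [(16,8) (290/17,8) (16,49/5)]
4. After y ≤ 16: [(16,8) (290/17,8) (16,49/5)]
5. Canonical ring: [(16,8) (290/17,8) (16,49/5)]

Clipped polygon: [(16,8) (290/17,8) (16,49/5)]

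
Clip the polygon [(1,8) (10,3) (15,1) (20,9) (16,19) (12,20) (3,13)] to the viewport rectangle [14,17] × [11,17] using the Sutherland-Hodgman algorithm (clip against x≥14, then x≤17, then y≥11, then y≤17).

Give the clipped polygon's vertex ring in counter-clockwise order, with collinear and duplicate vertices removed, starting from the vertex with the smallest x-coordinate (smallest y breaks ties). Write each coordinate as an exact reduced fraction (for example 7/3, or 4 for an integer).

Clipped polygon: [(14,11) (17,11) (17,33/2) (84/5,17) (14,17)]

1. After x ≥ 14: [(14,7/5) (15,1) (20,9) (16,19) (14,39/2)]
2. After x ≤ 17: [(14,7/5) (15,1) (17,21/5) (17,33/2) (16,19) (14,39/2)]
3. After y ≥ 11: [(14,11) (17,11) (17,33/2) (16,19) (14,39/2)]
4. After y ≤ 17: [(14,17) (14,11) (17,11) (17,33/2) (84/5,17)]
5. Canonical ring: [(14,11) (17,11) (17,33/2) (84/5,17) (14,17)]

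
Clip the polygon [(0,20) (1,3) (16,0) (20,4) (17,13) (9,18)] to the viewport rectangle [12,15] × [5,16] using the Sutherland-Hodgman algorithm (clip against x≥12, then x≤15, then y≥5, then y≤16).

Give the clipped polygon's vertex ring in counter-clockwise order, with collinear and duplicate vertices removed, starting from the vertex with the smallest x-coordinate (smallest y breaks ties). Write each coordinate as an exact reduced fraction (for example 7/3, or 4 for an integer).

1. After x ≥ 12: [(12,4/5) (16,0) (20,4) (17,13) (12,129/8)]
2. After x ≤ 15: [(12,4/5) (15,1/5) (15,57/4) (12,129/8)]
3. After y ≥ 5: [(12,5) (15,5) (15,57/4) (12,129/8)]
4. After y ≤ 16: [(12,16) (12,5) (15,5) (15,57/4) (61/5,16)]
5. Canonical ring: [(12,5) (15,5) (15,57/4) (61/5,16) (12,16)]

Clipped polygon: [(12,5) (15,5) (15,57/4) (61/5,16) (12,16)]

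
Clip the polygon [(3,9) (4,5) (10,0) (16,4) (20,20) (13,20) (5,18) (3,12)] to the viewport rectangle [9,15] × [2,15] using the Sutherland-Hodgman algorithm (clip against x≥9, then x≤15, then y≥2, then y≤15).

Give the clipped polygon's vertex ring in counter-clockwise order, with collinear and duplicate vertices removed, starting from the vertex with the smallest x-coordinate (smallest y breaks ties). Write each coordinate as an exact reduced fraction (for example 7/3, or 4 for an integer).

Clipped polygon: [(9,2) (13,2) (15,10/3) (15,15) (9,15)]

1. After x ≥ 9: [(9,5/6) (10,0) (16,4) (20,20) (13,20) (9,19)]
2. After x ≤ 15: [(9,5/6) (10,0) (15,10/3) (15,20) (13,20) (9,19)]
3. After y ≥ 2: [(9,2) (13,2) (15,10/3) (15,20) (13,20) (9,19)]
4. After y ≤ 15: [(9,15) (9,2) (13,2) (15,10/3) (15,15)]
5. Canonical ring: [(9,2) (13,2) (15,10/3) (15,15) (9,15)]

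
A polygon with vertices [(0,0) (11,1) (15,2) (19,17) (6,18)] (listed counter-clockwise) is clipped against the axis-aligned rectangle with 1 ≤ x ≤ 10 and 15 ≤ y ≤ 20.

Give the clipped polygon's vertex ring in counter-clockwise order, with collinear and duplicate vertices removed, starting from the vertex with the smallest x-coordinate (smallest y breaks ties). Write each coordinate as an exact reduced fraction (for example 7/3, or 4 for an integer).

Clipped polygon: [(5,15) (10,15) (10,230/13) (6,18)]

1. After x ≥ 1: [(1,3) (1,1/11) (11,1) (15,2) (19,17) (6,18)]
2. After x ≤ 10: [(1,3) (1,1/11) (10,10/11) (10,230/13) (6,18)]
3. After y ≥ 15: [(5,15) (10,15) (10,230/13) (6,18)]
4. After y ≤ 20: [(5,15) (10,15) (10,230/13) (6,18)]
5. Canonical ring: [(5,15) (10,15) (10,230/13) (6,18)]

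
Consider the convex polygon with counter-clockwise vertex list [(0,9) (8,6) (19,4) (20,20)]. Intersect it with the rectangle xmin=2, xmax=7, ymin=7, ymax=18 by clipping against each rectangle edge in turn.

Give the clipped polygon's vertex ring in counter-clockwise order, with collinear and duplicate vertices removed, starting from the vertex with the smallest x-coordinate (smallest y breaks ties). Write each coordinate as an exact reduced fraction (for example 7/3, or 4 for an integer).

1. After x ≥ 2: [(2,101/10) (2,33/4) (8,6) (19,4) (20,20)]
2. After x ≤ 7: [(7,257/20) (2,101/10) (2,33/4) (7,51/8)]
3. After y ≥ 7: [(7,7) (7,257/20) (2,101/10) (2,33/4) (16/3,7)]
4. After y ≤ 18: [(7,7) (7,257/20) (2,101/10) (2,33/4) (16/3,7)]
5. Canonical ring: [(2,33/4) (16/3,7) (7,7) (7,257/20) (2,101/10)]

Clipped polygon: [(2,33/4) (16/3,7) (7,7) (7,257/20) (2,101/10)]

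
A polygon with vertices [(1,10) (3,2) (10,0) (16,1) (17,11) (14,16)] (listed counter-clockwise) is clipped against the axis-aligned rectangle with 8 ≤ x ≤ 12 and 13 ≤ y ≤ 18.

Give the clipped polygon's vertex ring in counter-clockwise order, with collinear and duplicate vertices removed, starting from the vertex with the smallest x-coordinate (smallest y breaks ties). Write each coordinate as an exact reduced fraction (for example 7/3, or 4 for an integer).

Clipped polygon: [(8,13) (12,13) (12,196/13) (8,172/13)]

1. After x ≥ 8: [(8,172/13) (8,4/7) (10,0) (16,1) (17,11) (14,16)]
2. After x ≤ 12: [(12,196/13) (8,172/13) (8,4/7) (10,0) (12,1/3)]
3. After y ≥ 13: [(12,13) (12,196/13) (8,172/13) (8,13)]
4. After y ≤ 18: [(12,13) (12,196/13) (8,172/13) (8,13)]
5. Canonical ring: [(8,13) (12,13) (12,196/13) (8,172/13)]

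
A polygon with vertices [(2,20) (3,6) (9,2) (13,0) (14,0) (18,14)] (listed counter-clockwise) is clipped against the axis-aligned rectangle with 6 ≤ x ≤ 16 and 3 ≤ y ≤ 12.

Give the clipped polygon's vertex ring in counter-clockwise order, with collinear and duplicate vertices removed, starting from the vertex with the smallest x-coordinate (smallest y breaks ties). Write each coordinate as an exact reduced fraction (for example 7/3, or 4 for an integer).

1. After x ≥ 6: [(6,37/2) (6,4) (9,2) (13,0) (14,0) (18,14)]
2. After x ≤ 16: [(16,59/4) (6,37/2) (6,4) (9,2) (13,0) (14,0) (16,7)]
3. After y ≥ 3: [(16,59/4) (6,37/2) (6,4) (15/2,3) (104/7,3) (16,7)]
4. After y ≤ 12: [(16,12) (6,12) (6,4) (15/2,3) (104/7,3) (16,7)]
5. Canonical ring: [(6,4) (15/2,3) (104/7,3) (16,7) (16,12) (6,12)]

Clipped polygon: [(6,4) (15/2,3) (104/7,3) (16,7) (16,12) (6,12)]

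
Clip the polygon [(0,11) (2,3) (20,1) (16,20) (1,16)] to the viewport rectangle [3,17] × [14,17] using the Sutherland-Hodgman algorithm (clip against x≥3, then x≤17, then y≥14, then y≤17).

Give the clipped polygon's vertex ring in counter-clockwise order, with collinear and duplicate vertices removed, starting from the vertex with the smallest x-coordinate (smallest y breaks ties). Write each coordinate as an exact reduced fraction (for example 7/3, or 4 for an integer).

Clipped polygon: [(3,14) (17,14) (17,61/4) (316/19,17) (19/4,17) (3,248/15)]

1. After x ≥ 3: [(3,26/9) (20,1) (16,20) (3,248/15)]
2. After x ≤ 17: [(3,26/9) (17,4/3) (17,61/4) (16,20) (3,248/15)]
3. After y ≥ 14: [(3,14) (17,14) (17,61/4) (16,20) (3,248/15)]
4. After y ≤ 17: [(3,14) (17,14) (17,61/4) (316/19,17) (19/4,17) (3,248/15)]
5. Canonical ring: [(3,14) (17,14) (17,61/4) (316/19,17) (19/4,17) (3,248/15)]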